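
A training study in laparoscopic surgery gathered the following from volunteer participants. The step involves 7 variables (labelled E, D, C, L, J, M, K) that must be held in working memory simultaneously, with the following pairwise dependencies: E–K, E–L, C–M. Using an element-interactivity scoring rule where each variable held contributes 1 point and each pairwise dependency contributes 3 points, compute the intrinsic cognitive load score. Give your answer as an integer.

16

Count of variables held simultaneously: 7.
Count of pairwise dependencies listed: 3.
Element contribution: 7 × 1 = 7.
Interaction contribution: 3 × 3 = 9.
Intrinsic load = 7 + 9 = 16.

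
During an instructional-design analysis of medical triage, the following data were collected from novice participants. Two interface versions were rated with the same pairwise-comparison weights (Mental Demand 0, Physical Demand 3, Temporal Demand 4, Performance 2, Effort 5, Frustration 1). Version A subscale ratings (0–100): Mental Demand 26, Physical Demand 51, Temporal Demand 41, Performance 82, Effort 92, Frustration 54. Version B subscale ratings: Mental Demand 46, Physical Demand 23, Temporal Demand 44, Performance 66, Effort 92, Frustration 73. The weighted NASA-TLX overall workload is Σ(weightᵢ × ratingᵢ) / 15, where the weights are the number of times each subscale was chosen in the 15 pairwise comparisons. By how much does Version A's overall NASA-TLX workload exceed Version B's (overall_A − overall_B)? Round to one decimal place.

Version A weighted sum = 0·26 + 3·51 + 4·41 + 2·82 + 5·92 + 1·54 = 0 + 153 + 164 + 164 + 460 + 54 = 995; overall_A = 995/15 = 66.3333.
Version B weighted sum = 0·46 + 3·23 + 4·44 + 2·66 + 5·92 + 1·73 = 0 + 69 + 176 + 132 + 460 + 73 = 910; overall_B = 910/15 = 60.6667.
Difference = 66.3333 − 60.6667 = 5.6666 ≈ 5.7.

5.7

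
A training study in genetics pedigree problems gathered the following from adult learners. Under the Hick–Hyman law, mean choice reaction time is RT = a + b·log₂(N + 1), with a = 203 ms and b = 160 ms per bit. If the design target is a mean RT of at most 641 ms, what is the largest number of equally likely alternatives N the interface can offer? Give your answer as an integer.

Set 203 + 160·log₂(N + 1) ≤ 641.
log₂(N + 1) ≤ (641 − 203) / 160 = 2.7375.
N + 1 ≤ 2^2.7375 = 6.6691.
N ≤ 5.6691, so the largest integer N is 5.

5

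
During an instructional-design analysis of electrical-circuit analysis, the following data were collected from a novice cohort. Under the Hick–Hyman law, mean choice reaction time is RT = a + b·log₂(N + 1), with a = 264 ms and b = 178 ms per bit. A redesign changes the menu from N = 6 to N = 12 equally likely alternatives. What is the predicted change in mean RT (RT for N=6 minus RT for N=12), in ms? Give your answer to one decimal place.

RT(6) = 264 + 178·log₂(7) = 264 + 178·2.8074 = 763.7172 ms.
RT(12) = 264 + 178·log₂(13) = 264 + 178·3.7004 = 922.6712 ms.
Difference = 763.7172 − 922.6712 = -158.9540 ≈ -159.0 ms.

-159.0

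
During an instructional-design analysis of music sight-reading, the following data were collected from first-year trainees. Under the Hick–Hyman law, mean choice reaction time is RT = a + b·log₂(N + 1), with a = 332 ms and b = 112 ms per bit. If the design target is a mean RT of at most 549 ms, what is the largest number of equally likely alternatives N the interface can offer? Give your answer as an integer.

2

Set 332 + 112·log₂(N + 1) ≤ 549.
log₂(N + 1) ≤ (549 − 332) / 112 = 1.9375.
N + 1 ≤ 2^1.9375 = 3.8304.
N ≤ 2.8304, so the largest integer N is 2.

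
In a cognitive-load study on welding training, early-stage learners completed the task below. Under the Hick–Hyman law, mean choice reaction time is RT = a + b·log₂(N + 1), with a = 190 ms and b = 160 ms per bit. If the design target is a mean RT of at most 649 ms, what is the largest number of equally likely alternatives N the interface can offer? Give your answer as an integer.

6

Set 190 + 160·log₂(N + 1) ≤ 649.
log₂(N + 1) ≤ (649 − 190) / 160 = 2.8687.
N + 1 ≤ 2^2.8687 = 7.3041.
N ≤ 6.3041, so the largest integer N is 6.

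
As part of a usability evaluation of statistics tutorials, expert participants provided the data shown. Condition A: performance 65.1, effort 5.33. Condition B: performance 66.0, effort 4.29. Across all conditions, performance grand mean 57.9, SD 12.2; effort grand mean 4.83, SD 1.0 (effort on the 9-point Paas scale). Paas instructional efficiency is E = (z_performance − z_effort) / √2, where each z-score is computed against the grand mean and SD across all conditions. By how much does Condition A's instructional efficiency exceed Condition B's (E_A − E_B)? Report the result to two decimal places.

-0.79

Condition A: z_P = (65.1 − 57.9)/12.2 = 0.5902; z_E = (5.33 − 4.83)/1.0 = 0.5000; E_A = (0.5902 − 0.5000)/√2 = 0.0638.
Condition B: z_P = (66.0 − 57.9)/12.2 = 0.6639; z_E = (4.29 − 4.83)/1.0 = -0.5400; E_B = (0.6639 − (-0.5400))/√2 = 0.8513.
E_A − E_B = 0.0638 − 0.8513 = -0.7875 ≈ -0.79.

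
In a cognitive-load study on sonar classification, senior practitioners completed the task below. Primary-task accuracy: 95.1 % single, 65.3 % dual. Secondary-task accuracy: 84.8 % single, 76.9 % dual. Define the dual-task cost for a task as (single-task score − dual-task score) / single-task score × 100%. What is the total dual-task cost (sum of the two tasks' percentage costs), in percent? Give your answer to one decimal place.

Primary cost = (95.1 − 65.3) / 95.1 × 100% = 31.3354%.
Secondary cost = (84.8 − 76.9) / 84.8 × 100% = 9.3160%.
Total = 31.3354% + 9.3160% = 40.6514% ≈ 40.7%.

40.7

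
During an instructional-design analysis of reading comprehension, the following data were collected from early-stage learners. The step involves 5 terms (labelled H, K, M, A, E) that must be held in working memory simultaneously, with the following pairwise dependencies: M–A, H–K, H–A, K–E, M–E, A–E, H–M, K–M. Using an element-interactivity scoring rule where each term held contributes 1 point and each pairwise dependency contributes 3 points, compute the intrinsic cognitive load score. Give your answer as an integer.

Count of terms held simultaneously: 5.
Count of pairwise dependencies listed: 8.
Element contribution: 5 × 1 = 5.
Interaction contribution: 8 × 3 = 24.
Intrinsic load = 5 + 24 = 29.

29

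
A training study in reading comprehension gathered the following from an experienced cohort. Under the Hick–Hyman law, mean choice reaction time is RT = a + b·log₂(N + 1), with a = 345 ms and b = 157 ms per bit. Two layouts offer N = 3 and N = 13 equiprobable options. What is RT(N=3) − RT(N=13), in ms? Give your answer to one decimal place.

RT(3) = 345 + 157·log₂(4) = 345 + 157·2.0000 = 659.0000 ms.
RT(13) = 345 + 157·log₂(14) = 345 + 157·3.8074 = 942.7618 ms.
Difference = 659.0000 − 942.7618 = -283.7618 ≈ -283.8 ms.

-283.8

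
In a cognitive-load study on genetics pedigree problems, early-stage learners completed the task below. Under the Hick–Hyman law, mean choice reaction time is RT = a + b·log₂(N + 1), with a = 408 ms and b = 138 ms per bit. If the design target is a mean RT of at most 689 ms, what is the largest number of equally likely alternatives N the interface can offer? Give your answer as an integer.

3

Set 408 + 138·log₂(N + 1) ≤ 689.
log₂(N + 1) ≤ (689 − 408) / 138 = 2.0362.
N + 1 ≤ 2^2.0362 = 4.1016.
N ≤ 3.1016, so the largest integer N is 3.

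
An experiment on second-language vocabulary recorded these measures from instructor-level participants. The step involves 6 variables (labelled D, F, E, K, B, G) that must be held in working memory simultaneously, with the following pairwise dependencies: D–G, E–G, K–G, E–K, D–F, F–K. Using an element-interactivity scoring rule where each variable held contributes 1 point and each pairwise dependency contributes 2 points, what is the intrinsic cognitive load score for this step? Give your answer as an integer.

18

Count of variables held simultaneously: 6.
Count of pairwise dependencies listed: 6.
Element contribution: 6 × 1 = 6.
Interaction contribution: 6 × 2 = 12.
Intrinsic load = 6 + 12 = 18.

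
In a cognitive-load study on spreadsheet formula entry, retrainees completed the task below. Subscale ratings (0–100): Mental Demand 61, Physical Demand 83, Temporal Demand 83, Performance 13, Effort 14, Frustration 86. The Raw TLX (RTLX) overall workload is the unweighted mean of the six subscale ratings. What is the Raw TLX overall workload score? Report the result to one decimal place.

56.7

Sum of ratings = 61 + 83 + 83 + 13 + 14 + 86 = 340.
RTLX = 340 / 6 = 56.6667 ≈ 56.7.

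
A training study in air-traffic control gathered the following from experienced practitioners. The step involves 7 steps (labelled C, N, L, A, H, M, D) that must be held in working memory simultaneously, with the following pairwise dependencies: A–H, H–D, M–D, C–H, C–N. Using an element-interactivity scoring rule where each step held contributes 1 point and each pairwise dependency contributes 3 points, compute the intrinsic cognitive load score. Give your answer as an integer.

Count of steps held simultaneously: 7.
Count of pairwise dependencies listed: 5.
Element contribution: 7 × 1 = 7.
Interaction contribution: 5 × 3 = 15.
Intrinsic load = 7 + 15 = 22.

22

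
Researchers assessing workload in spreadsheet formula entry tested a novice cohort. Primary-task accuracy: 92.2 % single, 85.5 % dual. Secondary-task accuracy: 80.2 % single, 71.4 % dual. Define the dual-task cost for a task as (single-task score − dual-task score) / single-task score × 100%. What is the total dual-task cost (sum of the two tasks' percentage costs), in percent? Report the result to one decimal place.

18.2

Primary cost = (92.2 − 85.5) / 92.2 × 100% = 7.2668%.
Secondary cost = (80.2 − 71.4) / 80.2 × 100% = 10.9726%.
Total = 7.2668% + 10.9726% = 18.2394% ≈ 18.2%.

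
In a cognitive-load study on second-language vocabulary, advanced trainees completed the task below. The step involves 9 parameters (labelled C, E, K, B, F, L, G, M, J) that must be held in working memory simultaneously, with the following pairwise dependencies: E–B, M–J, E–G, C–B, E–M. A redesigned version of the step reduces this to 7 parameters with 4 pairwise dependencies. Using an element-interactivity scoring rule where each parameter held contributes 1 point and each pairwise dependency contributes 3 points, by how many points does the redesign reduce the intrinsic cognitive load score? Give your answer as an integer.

5

Original: 9 × 1 + 5 × 3 = 9 + 15 = 24.
Redesigned: 7 × 1 + 4 × 3 = 7 + 12 = 19.
Reduction = 24 − 19 = 5.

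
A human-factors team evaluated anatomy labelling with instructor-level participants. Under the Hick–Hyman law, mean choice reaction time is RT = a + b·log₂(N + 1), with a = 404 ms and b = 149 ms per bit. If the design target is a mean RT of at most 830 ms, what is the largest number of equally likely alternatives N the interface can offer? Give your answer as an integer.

Set 404 + 149·log₂(N + 1) ≤ 830.
log₂(N + 1) ≤ (830 − 404) / 149 = 2.8591.
N + 1 ≤ 2^2.8591 = 7.2556.
N ≤ 6.2556, so the largest integer N is 6.

6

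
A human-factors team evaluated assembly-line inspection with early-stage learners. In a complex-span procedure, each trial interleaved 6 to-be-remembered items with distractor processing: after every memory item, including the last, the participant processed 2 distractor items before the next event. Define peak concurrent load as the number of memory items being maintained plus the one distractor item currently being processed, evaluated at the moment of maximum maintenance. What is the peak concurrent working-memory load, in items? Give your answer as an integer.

Maintenance is greatest during the distractor(s) after memory item 6: all 6 memory items are being held.
One distractor item is concurrently being processed.
Peak concurrent load = 6 + 1 = 7 items.

7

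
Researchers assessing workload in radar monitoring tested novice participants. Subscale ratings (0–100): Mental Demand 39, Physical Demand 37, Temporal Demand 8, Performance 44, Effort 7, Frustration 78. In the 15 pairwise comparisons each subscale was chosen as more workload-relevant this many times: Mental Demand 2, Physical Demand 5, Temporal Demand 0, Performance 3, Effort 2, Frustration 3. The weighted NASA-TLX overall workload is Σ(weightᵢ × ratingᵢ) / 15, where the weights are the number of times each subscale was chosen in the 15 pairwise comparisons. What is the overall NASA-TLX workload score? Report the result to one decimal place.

42.9

The tallies are the weights (they sum to 15).
Weighted sum = 2·39 + 5·37 + 0·8 + 3·44 + 2·7 + 3·78
            = 78 + 185 + 0 + 132 + 14 + 234 = 643.
Overall workload = 643 / 15 = 42.8667 ≈ 42.9.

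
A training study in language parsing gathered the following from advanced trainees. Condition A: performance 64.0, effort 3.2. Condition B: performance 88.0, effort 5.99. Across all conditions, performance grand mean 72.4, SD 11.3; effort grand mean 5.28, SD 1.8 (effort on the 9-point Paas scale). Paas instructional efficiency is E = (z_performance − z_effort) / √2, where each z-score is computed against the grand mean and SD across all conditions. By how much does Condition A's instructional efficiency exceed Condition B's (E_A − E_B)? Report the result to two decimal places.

Condition A: z_P = (64.0 − 72.4)/11.3 = -0.7434; z_E = (3.2 − 5.28)/1.8 = -1.1556; E_A = (-0.7434 − (-1.1556))/√2 = 0.2915.
Condition B: z_P = (88.0 − 72.4)/11.3 = 1.3805; z_E = (5.99 − 5.28)/1.8 = 0.3944; E_B = (1.3805 − 0.3944)/√2 = 0.6973.
E_A − E_B = 0.2915 − 0.6973 = -0.4058 ≈ -0.41.

-0.41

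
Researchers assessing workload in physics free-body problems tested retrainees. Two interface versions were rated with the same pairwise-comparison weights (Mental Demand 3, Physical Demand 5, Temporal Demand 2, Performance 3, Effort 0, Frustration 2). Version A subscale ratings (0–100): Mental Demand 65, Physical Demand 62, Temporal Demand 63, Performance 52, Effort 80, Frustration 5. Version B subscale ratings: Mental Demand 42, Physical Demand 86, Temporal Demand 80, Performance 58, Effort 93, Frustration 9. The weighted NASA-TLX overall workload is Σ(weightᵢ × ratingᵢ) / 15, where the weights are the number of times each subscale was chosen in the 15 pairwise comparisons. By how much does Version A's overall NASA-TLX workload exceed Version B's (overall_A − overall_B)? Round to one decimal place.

-7.4

Version A weighted sum = 3·65 + 5·62 + 2·63 + 3·52 + 0·80 + 2·5 = 195 + 310 + 126 + 156 + 0 + 10 = 797; overall_A = 797/15 = 53.1333.
Version B weighted sum = 3·42 + 5·86 + 2·80 + 3·58 + 0·93 + 2·9 = 126 + 430 + 160 + 174 + 0 + 18 = 908; overall_B = 908/15 = 60.5333.
Difference = 53.1333 − 60.5333 = -7.4000 ≈ -7.4.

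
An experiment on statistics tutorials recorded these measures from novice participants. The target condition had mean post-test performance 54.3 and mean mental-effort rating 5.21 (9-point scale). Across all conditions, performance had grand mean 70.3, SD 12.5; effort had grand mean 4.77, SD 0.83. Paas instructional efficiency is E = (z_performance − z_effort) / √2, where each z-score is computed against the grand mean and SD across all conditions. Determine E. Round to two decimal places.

-1.28

z_performance = (54.3 − 70.3) / 12.5 = -16.0000 / 12.5 = -1.2800.
z_effort = (5.21 − 4.77) / 0.83 = 0.4400 / 0.83 = 0.5301.
z_P − z_E = -1.2800 − 0.5301 = -1.8101.
E = -1.8101 / √2 = -1.8101 / 1.41421 = -1.2799 ≈ -1.28.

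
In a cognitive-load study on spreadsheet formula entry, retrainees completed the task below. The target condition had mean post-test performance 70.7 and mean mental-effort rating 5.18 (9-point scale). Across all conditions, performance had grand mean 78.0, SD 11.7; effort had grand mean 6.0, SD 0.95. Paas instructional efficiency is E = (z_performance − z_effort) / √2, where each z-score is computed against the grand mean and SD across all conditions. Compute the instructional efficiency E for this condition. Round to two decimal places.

0.17

z_performance = (70.7 − 78.0) / 11.7 = -7.3000 / 11.7 = -0.6239.
z_effort = (5.18 − 6.0) / 0.95 = -0.8200 / 0.95 = -0.8632.
z_P − z_E = -0.6239 − (-0.8632) = 0.2393.
E = 0.2393 / √2 = 0.2393 / 1.41421 = 0.1692 ≈ 0.17.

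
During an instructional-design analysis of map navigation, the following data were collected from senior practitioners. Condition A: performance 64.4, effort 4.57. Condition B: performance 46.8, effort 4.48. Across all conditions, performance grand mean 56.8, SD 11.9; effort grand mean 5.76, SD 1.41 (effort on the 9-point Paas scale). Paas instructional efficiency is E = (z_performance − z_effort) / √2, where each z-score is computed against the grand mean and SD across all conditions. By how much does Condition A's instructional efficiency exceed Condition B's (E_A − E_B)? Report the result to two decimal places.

Condition A: z_P = (64.4 − 56.8)/11.9 = 0.6387; z_E = (4.57 − 5.76)/1.41 = -0.8440; E_A = (0.6387 − (-0.8440))/√2 = 1.0484.
Condition B: z_P = (46.8 − 56.8)/11.9 = -0.8403; z_E = (4.48 − 5.76)/1.41 = -0.9078; E_B = (-0.8403 − (-0.9078))/√2 = 0.0477.
E_A − E_B = 1.0484 − 0.0477 = 1.0007 ≈ 1.00.

1.00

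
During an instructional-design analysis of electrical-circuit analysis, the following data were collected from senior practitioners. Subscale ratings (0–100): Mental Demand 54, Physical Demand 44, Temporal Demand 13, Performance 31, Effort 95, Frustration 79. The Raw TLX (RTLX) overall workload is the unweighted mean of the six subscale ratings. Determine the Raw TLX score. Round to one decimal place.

52.7

Sum of ratings = 54 + 44 + 13 + 31 + 95 + 79 = 316.
RTLX = 316 / 6 = 52.6667 ≈ 52.7.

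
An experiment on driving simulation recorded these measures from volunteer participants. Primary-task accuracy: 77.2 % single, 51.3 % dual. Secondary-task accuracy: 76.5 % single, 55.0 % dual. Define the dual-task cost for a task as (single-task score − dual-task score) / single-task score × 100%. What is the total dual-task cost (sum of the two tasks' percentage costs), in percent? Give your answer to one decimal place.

Primary cost = (77.2 − 51.3) / 77.2 × 100% = 33.5492%.
Secondary cost = (76.5 − 55.0) / 76.5 × 100% = 28.1046%.
Total = 33.5492% + 28.1046% = 61.6538% ≈ 61.7%.

61.7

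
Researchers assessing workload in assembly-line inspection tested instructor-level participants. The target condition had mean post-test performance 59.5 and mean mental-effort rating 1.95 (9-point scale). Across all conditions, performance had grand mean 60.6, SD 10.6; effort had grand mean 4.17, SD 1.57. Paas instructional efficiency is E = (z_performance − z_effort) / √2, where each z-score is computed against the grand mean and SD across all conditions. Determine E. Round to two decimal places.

0.93

z_performance = (59.5 − 60.6) / 10.6 = -1.1000 / 10.6 = -0.1038.
z_effort = (1.95 − 4.17) / 1.57 = -2.2200 / 1.57 = -1.4140.
z_P − z_E = -0.1038 − (-1.4140) = 1.3102.
E = 1.3102 / √2 = 1.3102 / 1.41421 = 0.9265 ≈ 0.93.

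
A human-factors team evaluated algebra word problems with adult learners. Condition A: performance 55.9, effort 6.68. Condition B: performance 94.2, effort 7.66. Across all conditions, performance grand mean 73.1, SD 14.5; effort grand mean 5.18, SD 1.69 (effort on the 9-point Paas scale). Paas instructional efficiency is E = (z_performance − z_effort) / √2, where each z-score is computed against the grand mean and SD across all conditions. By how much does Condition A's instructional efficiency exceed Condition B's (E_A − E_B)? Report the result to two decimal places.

Condition A: z_P = (55.9 − 73.1)/14.5 = -1.1862; z_E = (6.68 − 5.18)/1.69 = 0.8876; E_A = (-1.1862 − 0.8876)/√2 = -1.4664.
Condition B: z_P = (94.2 − 73.1)/14.5 = 1.4552; z_E = (7.66 − 5.18)/1.69 = 1.4675; E_B = (1.4552 − 1.4675)/√2 = -0.0087.
E_A − E_B = -1.4664 − (-0.0087) = -1.4577 ≈ -1.46.

-1.46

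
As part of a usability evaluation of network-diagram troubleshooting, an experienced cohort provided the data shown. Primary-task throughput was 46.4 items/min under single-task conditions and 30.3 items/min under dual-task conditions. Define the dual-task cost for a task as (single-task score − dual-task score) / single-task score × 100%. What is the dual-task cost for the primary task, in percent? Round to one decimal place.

34.7

Cost = (46.4 − 30.3) / 46.4 × 100%
     = 16.1000 / 46.4 × 100% = 34.6983%.
≈ 34.7%.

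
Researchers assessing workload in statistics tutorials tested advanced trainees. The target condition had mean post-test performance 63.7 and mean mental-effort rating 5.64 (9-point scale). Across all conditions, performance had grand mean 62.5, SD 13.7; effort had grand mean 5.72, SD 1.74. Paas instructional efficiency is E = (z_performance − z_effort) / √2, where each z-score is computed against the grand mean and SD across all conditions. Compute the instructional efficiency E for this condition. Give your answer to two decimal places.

z_performance = (63.7 − 62.5) / 13.7 = 1.2000 / 13.7 = 0.0876.
z_effort = (5.64 − 5.72) / 1.74 = -0.0800 / 1.74 = -0.0460.
z_P − z_E = 0.0876 − (-0.0460) = 0.1336.
E = 0.1336 / √2 = 0.1336 / 1.41421 = 0.0945 ≈ 0.09.

0.09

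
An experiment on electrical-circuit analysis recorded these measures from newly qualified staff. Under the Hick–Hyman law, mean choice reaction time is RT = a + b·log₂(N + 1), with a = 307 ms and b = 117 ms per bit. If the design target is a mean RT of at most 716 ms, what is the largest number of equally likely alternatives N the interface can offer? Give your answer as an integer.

Set 307 + 117·log₂(N + 1) ≤ 716.
log₂(N + 1) ≤ (716 − 307) / 117 = 3.4957.
N + 1 ≤ 2^3.4957 = 11.2800.
N ≤ 10.2800, so the largest integer N is 10.

10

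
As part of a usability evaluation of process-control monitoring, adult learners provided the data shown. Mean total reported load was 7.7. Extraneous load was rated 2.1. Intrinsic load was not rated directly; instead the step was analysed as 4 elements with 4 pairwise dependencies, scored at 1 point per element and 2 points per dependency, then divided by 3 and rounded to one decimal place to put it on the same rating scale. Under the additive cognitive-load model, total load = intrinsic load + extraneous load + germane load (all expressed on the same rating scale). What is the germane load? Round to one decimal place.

Intrinsic (element-interactivity): (4 × 1 + 4 × 2) / 3 = 12 / 3 = 4.0000 → 4.0.
germane load = total − intrinsic − extraneous
             = 7.7 − 4.0 − 2.1 = 1.6.

1.6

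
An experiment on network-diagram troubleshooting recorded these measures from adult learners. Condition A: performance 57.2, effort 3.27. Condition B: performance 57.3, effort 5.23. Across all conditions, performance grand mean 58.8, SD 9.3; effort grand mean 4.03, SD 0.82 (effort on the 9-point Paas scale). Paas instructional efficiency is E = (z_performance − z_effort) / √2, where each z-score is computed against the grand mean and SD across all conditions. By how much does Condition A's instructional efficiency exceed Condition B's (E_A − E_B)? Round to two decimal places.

Condition A: z_P = (57.2 − 58.8)/9.3 = -0.1720; z_E = (3.27 − 4.03)/0.82 = -0.9268; E_A = (-0.1720 − (-0.9268))/√2 = 0.5337.
Condition B: z_P = (57.3 − 58.8)/9.3 = -0.1613; z_E = (5.23 − 4.03)/0.82 = 1.4634; E_B = (-0.1613 − 1.4634)/√2 = -1.1488.
E_A − E_B = 0.5337 − (-1.1488) = 1.6825 ≈ 1.68.

1.68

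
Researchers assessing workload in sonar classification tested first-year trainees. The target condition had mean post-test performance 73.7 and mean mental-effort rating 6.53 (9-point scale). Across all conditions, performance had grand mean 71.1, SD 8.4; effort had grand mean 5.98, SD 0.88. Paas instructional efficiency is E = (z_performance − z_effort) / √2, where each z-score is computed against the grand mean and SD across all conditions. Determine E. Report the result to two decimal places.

-0.22

z_performance = (73.7 − 71.1) / 8.4 = 2.6000 / 8.4 = 0.3095.
z_effort = (6.53 − 5.98) / 0.88 = 0.5500 / 0.88 = 0.6250.
z_P − z_E = 0.3095 − 0.6250 = -0.3155.
E = -0.3155 / √2 = -0.3155 / 1.41421 = -0.2231 ≈ -0.22.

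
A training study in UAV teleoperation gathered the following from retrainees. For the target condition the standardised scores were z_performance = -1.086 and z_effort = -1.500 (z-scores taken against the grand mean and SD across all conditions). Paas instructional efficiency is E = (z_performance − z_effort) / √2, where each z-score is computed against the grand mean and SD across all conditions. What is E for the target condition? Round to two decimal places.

0.29

z_P − z_E = -1.086 − (-1.500) = 0.4140.
E = 0.4140 / √2 = 0.4140 / 1.41421 = 0.2927 ≈ 0.29.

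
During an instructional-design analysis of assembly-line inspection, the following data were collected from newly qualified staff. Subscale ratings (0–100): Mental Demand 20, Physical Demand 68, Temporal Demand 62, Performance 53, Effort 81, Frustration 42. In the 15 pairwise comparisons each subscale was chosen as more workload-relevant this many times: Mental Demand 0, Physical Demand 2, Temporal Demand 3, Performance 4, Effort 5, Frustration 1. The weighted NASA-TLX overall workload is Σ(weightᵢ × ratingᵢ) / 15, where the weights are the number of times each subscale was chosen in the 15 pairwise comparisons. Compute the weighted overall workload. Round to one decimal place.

The tallies are the weights (they sum to 15).
Weighted sum = 0·20 + 2·68 + 3·62 + 4·53 + 5·81 + 1·42
            = 0 + 136 + 186 + 212 + 405 + 42 = 981.
Overall workload = 981 / 15 = 65.4000 ≈ 65.4.

65.4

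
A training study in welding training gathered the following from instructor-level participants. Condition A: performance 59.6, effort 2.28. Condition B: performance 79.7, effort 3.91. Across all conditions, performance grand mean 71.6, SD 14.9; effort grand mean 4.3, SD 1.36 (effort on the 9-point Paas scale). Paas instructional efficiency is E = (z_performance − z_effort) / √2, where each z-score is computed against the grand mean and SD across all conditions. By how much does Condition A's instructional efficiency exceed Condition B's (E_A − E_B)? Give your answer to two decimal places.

-0.11

Condition A: z_P = (59.6 − 71.6)/14.9 = -0.8054; z_E = (2.28 − 4.3)/1.36 = -1.4853; E_A = (-0.8054 − (-1.4853))/√2 = 0.4808.
Condition B: z_P = (79.7 − 71.6)/14.9 = 0.5436; z_E = (3.91 − 4.3)/1.36 = -0.2868; E_B = (0.5436 − (-0.2868))/√2 = 0.5872.
E_A − E_B = 0.4808 − 0.5872 = -0.1064 ≈ -0.11.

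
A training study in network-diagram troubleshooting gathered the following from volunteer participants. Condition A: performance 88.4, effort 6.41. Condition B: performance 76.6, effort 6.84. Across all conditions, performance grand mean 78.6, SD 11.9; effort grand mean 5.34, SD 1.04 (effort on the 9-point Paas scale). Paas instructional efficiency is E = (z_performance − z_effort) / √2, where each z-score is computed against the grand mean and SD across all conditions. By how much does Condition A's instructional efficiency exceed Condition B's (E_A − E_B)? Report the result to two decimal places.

0.99

Condition A: z_P = (88.4 − 78.6)/11.9 = 0.8235; z_E = (6.41 − 5.34)/1.04 = 1.0288; E_A = (0.8235 − 1.0288)/√2 = -0.1452.
Condition B: z_P = (76.6 − 78.6)/11.9 = -0.1681; z_E = (6.84 − 5.34)/1.04 = 1.4423; E_B = (-0.1681 − 1.4423)/√2 = -1.1387.
E_A − E_B = -0.1452 − (-1.1387) = 0.9935 ≈ 0.99.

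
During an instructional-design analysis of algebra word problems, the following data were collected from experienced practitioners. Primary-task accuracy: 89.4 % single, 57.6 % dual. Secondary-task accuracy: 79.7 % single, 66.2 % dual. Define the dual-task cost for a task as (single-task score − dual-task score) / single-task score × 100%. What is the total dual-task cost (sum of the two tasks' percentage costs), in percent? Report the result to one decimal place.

52.5

Primary cost = (89.4 − 57.6) / 89.4 × 100% = 35.5705%.
Secondary cost = (79.7 − 66.2) / 79.7 × 100% = 16.9385%.
Total = 35.5705% + 16.9385% = 52.5090% ≈ 52.5%.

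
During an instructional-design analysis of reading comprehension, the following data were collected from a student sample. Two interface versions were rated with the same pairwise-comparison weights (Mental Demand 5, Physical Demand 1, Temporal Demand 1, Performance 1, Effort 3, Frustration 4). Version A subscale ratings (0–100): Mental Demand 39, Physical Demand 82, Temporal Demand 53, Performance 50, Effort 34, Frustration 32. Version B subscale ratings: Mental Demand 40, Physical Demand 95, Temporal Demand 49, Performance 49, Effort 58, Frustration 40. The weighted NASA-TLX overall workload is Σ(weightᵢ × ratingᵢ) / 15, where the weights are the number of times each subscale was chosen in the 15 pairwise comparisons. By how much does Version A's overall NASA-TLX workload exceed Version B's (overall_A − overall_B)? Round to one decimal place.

-7.8

Version A weighted sum = 5·39 + 1·82 + 1·53 + 1·50 + 3·34 + 4·32 = 195 + 82 + 53 + 50 + 102 + 128 = 610; overall_A = 610/15 = 40.6667.
Version B weighted sum = 5·40 + 1·95 + 1·49 + 1·49 + 3·58 + 4·40 = 200 + 95 + 49 + 49 + 174 + 160 = 727; overall_B = 727/15 = 48.4667.
Difference = 40.6667 − 48.4667 = -7.8000 ≈ -7.8.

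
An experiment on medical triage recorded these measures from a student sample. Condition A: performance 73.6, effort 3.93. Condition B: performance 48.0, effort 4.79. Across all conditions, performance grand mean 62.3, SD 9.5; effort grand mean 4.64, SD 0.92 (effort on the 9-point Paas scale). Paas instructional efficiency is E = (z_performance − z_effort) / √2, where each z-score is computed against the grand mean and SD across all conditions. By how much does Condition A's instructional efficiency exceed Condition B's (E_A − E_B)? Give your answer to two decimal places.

Condition A: z_P = (73.6 − 62.3)/9.5 = 1.1895; z_E = (3.93 − 4.64)/0.92 = -0.7717; E_A = (1.1895 − (-0.7717))/√2 = 1.3868.
Condition B: z_P = (48.0 − 62.3)/9.5 = -1.5053; z_E = (4.79 − 4.64)/0.92 = 0.1630; E_B = (-1.5053 − 0.1630)/√2 = -1.1797.
E_A − E_B = 1.3868 − (-1.1797) = 2.5665 ≈ 2.57.

2.57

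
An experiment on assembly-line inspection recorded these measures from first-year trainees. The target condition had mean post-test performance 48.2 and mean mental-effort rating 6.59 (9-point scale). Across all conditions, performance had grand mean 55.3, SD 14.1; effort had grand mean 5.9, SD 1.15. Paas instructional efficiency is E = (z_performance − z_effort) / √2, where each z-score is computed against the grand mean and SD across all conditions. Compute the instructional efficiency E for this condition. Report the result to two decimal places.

-0.78

z_performance = (48.2 − 55.3) / 14.1 = -7.1000 / 14.1 = -0.5035.
z_effort = (6.59 − 5.9) / 1.15 = 0.6900 / 1.15 = 0.6000.
z_P − z_E = -0.5035 − 0.6000 = -1.1035.
E = -1.1035 / √2 = -1.1035 / 1.41421 = -0.7803 ≈ -0.78.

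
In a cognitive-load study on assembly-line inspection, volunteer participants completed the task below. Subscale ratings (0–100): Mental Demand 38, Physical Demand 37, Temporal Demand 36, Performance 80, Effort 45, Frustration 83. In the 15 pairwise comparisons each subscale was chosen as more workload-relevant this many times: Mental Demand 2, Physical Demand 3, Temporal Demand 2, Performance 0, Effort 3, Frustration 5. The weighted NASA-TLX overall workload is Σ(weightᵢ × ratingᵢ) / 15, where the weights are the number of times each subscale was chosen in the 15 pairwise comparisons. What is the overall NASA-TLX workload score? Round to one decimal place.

The tallies are the weights (they sum to 15).
Weighted sum = 2·38 + 3·37 + 2·36 + 0·80 + 3·45 + 5·83
            = 76 + 111 + 72 + 0 + 135 + 415 = 809.
Overall workload = 809 / 15 = 53.9333 ≈ 53.9.

53.9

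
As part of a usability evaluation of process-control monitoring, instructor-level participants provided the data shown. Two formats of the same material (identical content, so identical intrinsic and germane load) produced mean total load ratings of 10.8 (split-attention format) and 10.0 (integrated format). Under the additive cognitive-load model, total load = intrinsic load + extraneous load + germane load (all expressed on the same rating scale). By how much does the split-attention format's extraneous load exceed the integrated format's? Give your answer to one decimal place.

Intrinsic and germane load are equal across formats, so the difference in total load equals the difference in extraneous load.
Extraneous-load difference = 10.8 − 10.0 = 0.8.

0.8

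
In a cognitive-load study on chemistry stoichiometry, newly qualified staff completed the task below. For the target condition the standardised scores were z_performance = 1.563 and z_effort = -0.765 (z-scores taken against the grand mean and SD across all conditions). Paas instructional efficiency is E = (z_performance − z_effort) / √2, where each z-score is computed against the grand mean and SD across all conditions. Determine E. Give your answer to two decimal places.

1.65

z_P − z_E = 1.563 − (-0.765) = 2.3280.
E = 2.3280 / √2 = 2.3280 / 1.41421 = 1.6461 ≈ 1.65.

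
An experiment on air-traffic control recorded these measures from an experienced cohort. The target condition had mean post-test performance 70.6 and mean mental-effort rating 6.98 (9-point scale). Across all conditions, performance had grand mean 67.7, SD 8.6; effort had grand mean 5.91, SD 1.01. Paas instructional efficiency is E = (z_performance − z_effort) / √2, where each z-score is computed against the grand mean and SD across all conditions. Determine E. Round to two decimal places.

z_performance = (70.6 − 67.7) / 8.6 = 2.9000 / 8.6 = 0.3372.
z_effort = (6.98 − 5.91) / 1.01 = 1.0700 / 1.01 = 1.0594.
z_P − z_E = 0.3372 − 1.0594 = -0.7222.
E = -0.7222 / √2 = -0.7222 / 1.41421 = -0.5107 ≈ -0.51.

-0.51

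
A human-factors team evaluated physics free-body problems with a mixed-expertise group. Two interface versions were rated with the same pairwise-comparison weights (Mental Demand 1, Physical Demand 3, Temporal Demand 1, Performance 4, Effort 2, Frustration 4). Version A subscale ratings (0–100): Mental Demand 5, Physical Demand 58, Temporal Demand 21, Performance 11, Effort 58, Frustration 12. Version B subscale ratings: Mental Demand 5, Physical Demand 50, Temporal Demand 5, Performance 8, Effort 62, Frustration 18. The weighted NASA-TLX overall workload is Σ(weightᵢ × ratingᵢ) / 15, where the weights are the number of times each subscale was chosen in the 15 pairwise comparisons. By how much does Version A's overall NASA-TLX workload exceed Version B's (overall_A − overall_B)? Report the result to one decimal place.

1.3

Version A weighted sum = 1·5 + 3·58 + 1·21 + 4·11 + 2·58 + 4·12 = 5 + 174 + 21 + 44 + 116 + 48 = 408; overall_A = 408/15 = 27.2000.
Version B weighted sum = 1·5 + 3·50 + 1·5 + 4·8 + 2·62 + 4·18 = 5 + 150 + 5 + 32 + 124 + 72 = 388; overall_B = 388/15 = 25.8667.
Difference = 27.2000 − 25.8667 = 1.3333 ≈ 1.3.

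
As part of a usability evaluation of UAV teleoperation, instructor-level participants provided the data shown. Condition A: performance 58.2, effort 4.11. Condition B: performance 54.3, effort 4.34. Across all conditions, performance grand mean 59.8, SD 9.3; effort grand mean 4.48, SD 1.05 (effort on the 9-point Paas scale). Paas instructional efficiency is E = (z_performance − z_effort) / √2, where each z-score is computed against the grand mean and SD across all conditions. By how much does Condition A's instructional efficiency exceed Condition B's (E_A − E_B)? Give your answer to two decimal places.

0.45

Condition A: z_P = (58.2 − 59.8)/9.3 = -0.1720; z_E = (4.11 − 4.48)/1.05 = -0.3524; E_A = (-0.1720 − (-0.3524))/√2 = 0.1276.
Condition B: z_P = (54.3 − 59.8)/9.3 = -0.5914; z_E = (4.34 − 4.48)/1.05 = -0.1333; E_B = (-0.5914 − (-0.1333))/√2 = -0.3239.
E_A − E_B = 0.1276 − (-0.3239) = 0.4515 ≈ 0.45.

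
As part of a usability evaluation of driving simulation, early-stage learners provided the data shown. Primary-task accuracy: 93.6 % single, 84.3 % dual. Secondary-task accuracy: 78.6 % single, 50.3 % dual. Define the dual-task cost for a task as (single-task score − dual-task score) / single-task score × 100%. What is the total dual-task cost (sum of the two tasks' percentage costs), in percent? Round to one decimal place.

Primary cost = (93.6 − 84.3) / 93.6 × 100% = 9.9359%.
Secondary cost = (78.6 − 50.3) / 78.6 × 100% = 36.0051%.
Total = 9.9359% + 36.0051% = 45.9410% ≈ 45.9%.

45.9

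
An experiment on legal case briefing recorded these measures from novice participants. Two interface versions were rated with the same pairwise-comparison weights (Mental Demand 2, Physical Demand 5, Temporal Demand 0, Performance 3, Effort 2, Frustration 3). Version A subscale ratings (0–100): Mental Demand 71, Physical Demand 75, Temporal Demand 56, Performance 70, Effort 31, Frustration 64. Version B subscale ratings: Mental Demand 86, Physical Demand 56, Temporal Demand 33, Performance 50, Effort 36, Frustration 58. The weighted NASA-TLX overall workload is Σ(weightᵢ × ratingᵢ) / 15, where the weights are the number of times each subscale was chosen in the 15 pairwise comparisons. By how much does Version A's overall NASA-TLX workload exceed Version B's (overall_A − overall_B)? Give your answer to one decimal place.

8.9

Version A weighted sum = 2·71 + 5·75 + 0·56 + 3·70 + 2·31 + 3·64 = 142 + 375 + 0 + 210 + 62 + 192 = 981; overall_A = 981/15 = 65.4000.
Version B weighted sum = 2·86 + 5·56 + 0·33 + 3·50 + 2·36 + 3·58 = 172 + 280 + 0 + 150 + 72 + 174 = 848; overall_B = 848/15 = 56.5333.
Difference = 65.4000 − 56.5333 = 8.8667 ≈ 8.9.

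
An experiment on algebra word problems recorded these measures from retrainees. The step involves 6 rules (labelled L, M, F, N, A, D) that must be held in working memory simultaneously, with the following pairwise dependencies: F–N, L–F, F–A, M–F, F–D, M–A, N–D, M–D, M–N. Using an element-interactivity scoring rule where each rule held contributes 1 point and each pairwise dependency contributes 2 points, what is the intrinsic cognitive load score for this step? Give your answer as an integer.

Count of rules held simultaneously: 6.
Count of pairwise dependencies listed: 9.
Element contribution: 6 × 1 = 6.
Interaction contribution: 9 × 2 = 18.
Intrinsic load = 6 + 18 = 24.

24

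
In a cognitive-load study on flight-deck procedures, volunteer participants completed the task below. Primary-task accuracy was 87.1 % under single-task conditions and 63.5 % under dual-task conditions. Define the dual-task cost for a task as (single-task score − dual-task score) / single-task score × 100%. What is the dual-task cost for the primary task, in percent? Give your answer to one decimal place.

27.1

Cost = (87.1 − 63.5) / 87.1 × 100%
     = 23.6000 / 87.1 × 100% = 27.0953%.
≈ 27.1%.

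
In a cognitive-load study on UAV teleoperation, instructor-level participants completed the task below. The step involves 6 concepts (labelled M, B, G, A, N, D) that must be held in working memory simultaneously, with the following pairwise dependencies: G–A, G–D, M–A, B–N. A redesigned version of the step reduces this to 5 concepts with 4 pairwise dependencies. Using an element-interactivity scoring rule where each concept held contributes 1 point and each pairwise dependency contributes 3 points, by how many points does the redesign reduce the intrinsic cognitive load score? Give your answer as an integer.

Original: 6 × 1 + 4 × 3 = 6 + 12 = 18.
Redesigned: 5 × 1 + 4 × 3 = 5 + 12 = 17.
Reduction = 18 − 17 = 1.

1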